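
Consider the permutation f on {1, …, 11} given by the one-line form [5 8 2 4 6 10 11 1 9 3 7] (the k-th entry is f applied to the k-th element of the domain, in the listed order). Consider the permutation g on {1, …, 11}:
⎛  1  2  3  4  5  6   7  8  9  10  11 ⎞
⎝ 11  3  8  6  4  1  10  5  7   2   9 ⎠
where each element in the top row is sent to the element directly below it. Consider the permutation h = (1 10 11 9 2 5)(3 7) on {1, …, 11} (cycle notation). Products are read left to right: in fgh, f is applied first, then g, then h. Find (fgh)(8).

9

Chase 8: f(8) = 1; g(1) = 11; h(11) = 9. Hence (fgh)(8) = 9.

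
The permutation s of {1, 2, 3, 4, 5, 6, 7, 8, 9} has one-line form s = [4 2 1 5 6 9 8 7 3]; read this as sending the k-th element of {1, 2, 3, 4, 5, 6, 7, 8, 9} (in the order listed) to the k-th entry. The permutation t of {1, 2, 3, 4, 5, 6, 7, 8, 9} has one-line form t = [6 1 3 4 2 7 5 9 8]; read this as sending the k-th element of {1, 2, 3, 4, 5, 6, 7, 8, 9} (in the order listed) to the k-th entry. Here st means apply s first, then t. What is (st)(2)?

1

First apply s: s(2) = 2, then t(2) = 1. Thus (st)(2) = 1.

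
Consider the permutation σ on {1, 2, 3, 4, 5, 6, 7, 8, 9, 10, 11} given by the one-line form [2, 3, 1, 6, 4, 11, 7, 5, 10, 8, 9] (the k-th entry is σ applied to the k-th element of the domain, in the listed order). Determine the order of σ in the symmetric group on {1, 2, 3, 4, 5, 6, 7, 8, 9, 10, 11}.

21

The disjoint-cycle form of σ has cycle lengths 7, 3, 1.
Since disjoint cycles commute, ord(σ) = lcm(7, 3) = 21.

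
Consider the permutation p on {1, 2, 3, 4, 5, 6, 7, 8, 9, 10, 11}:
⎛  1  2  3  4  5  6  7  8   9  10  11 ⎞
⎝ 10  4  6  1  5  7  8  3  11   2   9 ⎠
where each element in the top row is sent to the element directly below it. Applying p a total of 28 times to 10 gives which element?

10

Tracing 10 → 2 → … returns to 10 after 4 steps, so 10 lies in a 4-cycle (1, 10, 2, 4).
On a 4-cycle, p^4 is the identity, so p^28 = p^0 there (28 ≡ 0 mod 4).
So p^28(10) = 10.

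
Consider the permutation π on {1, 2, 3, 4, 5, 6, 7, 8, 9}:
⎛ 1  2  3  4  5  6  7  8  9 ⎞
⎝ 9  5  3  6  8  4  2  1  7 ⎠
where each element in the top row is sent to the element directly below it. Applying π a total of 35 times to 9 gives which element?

Tracing 9 → 7 → … returns to 9 after 6 steps, so 9 lies in a 6-cycle (1 9 7 2 5 8).
Since the cycle has length 6, π^35 acts on it the same as π^5 (35 mod 6 = 5).
Stepping 5 places around the cycle: 9 → 7 → 2 → 5 → 8 → 1.

1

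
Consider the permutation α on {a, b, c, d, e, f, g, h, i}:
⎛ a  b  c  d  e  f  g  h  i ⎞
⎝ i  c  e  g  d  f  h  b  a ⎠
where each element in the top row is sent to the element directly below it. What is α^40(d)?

c

Tracing d → g → … returns to d after 6 steps, so d lies in a 6-cycle (b c e d g h).
Powers repeat with period 6 on this cycle, and 40 mod 6 = 4, so α^40(d) = α^4(d).
Stepping 4 places around the cycle: d → g → h → b → c.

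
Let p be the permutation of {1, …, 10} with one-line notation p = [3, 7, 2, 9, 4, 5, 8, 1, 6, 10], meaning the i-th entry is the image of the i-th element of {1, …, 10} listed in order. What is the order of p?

The disjoint-cycle form of p has cycle lengths 5, 4, 1.
The order is lcm(5, 4) = 20.

20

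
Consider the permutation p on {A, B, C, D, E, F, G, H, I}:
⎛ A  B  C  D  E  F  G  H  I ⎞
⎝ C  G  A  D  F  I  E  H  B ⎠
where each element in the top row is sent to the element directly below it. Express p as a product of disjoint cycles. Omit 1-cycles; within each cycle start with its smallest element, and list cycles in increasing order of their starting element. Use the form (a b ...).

Iterating p from A gives A → C → A; that is the 2-cycle (A C).
Continuing from each remaining unvisited element yields (A C)(B G E F I).

(A C)(B G E F I)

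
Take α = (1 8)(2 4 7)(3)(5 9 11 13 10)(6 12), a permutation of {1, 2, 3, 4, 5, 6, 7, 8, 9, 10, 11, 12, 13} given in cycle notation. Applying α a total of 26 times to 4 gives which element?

2

4 lies in the 3-cycle (2 4 7).
On a 3-cycle, α^3 is the identity, so α^26 = α^2 there (26 ≡ 2 mod 3).
Stepping 2 places around the cycle: 4 → 7 → 2.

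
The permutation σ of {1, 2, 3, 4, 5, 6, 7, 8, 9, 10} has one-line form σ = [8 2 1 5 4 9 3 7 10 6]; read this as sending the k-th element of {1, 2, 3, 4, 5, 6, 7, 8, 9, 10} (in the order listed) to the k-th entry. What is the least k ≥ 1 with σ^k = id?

Writing σ as disjoint cycles, the cycle lengths are 4, 3, 2, 1.
The order is lcm(4, 3, 2) = 12.

12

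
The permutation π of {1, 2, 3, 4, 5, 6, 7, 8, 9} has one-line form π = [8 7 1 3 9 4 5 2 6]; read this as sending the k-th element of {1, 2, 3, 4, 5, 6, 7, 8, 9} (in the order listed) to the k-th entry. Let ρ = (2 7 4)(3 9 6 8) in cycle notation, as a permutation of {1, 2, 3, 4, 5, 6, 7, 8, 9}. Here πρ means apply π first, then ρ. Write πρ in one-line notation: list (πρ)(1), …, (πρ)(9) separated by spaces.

3 4 1 9 6 2 5 7 8

Chase each element through π then ρ: 1 → 8 → 3; 2 → 7 → 4; 3 → 1 → 1; 4 → 3 → 9; 5 → 9 → 6; 6 → 4 → 2; 7 → 5 → 5; 8 → 2 → 7; 9 → 6 → 8.
So πρ in one-line form is 3 4 1 9 6 2 5 7 8.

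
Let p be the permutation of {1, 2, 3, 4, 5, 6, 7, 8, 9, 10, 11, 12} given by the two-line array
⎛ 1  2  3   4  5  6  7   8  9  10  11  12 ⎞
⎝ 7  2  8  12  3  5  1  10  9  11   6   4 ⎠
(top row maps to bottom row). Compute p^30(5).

Tracing 5 → 3 → … returns to 5 after 6 steps, so 5 lies in a 6-cycle (3, 8, 10, 11, 6, 5).
Powers repeat with period 6 on this cycle, and 30 mod 6 = 0, so p^30(5) = p^0(5).
So p^30(5) = 5.

5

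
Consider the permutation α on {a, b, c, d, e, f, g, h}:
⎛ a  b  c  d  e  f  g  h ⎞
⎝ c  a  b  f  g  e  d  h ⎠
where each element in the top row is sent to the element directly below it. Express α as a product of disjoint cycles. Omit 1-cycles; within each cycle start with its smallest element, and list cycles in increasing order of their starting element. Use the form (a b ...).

From a: a → c → b → a, closing the cycle (a c b).
Continuing from each remaining unvisited element yields (a c b)(d f e g).

(a c b)(d f e g)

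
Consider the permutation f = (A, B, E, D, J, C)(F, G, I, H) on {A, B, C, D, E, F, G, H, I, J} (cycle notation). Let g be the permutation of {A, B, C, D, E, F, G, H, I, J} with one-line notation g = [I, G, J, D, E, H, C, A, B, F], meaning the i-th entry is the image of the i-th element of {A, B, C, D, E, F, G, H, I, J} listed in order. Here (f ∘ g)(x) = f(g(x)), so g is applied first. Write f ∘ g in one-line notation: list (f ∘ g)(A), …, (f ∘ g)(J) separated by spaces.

For each element, apply g then f: A → I → H; B → G → I; C → J → C; D → D → J; E → E → D; F → H → F; G → C → A; H → A → B; I → B → E; J → F → G.
So f ∘ g in one-line form is H I C J D F A B E G.

H I C J D F A B E G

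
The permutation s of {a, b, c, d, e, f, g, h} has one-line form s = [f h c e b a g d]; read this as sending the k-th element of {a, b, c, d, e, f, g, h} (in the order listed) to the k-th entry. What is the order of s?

4

The disjoint-cycle form of s has cycle lengths 4, 2, 1, 1.
The order of s is the least common multiple of its cycle lengths: lcm(4, 2) = 4.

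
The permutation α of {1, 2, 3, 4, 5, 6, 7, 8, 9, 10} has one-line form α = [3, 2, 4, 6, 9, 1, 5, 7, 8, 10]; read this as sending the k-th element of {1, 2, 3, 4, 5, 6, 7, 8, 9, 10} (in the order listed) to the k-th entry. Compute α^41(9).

Tracing 9 → 8 → … returns to 9 after 4 steps, so 9 lies in a 4-cycle (5, 9, 8, 7).
Since the cycle has length 4, α^41 acts on it the same as α^1 (41 mod 4 = 1).
Stepping 1 place around the cycle: 9 → 8.

8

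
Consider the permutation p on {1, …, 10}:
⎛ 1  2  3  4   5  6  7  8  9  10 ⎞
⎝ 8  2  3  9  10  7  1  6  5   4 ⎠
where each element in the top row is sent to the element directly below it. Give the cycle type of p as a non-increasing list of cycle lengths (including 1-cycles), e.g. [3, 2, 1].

[4, 4, 1, 1]

The disjoint cycles are (1, 8, 6, 7)(2)(3)(4, 9, 5, 10), with lengths 4, 4, 1, 1 in non-increasing order.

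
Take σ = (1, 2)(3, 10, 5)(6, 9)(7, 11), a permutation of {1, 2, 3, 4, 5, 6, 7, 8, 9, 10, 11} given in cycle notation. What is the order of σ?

The disjoint cycles have lengths 3, 2, 2, 2, 1, 1.
The order is lcm(3, 2, 2, 2) = 6.

6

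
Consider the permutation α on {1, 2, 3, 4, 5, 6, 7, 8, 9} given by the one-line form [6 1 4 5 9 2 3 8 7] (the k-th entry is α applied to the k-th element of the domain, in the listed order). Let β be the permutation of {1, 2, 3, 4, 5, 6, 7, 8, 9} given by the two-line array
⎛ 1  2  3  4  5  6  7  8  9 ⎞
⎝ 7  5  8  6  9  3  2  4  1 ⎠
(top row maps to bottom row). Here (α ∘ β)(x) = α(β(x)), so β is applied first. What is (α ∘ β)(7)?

β(7) = 2, then α(2) = 1; composing gives (α ∘ β)(7) = 1.

1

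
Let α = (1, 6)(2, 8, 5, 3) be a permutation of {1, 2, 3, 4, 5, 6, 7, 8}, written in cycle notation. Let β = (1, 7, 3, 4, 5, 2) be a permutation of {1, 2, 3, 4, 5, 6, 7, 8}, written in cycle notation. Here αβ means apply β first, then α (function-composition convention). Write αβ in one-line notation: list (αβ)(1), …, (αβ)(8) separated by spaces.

(αβ)(x) = α(β(x)). Computing each image: α(β(1)) = α(7) = 7, α(β(2)) = α(1) = 6, α(β(3)) = α(4) = 4, α(β(4)) = α(5) = 3, α(β(5)) = α(2) = 8, α(β(6)) = α(6) = 1, α(β(7)) = α(3) = 2, α(β(8)) = α(8) = 5.
Hence αβ = [7 6 4 3 8 1 2 5].

7 6 4 3 8 1 2 5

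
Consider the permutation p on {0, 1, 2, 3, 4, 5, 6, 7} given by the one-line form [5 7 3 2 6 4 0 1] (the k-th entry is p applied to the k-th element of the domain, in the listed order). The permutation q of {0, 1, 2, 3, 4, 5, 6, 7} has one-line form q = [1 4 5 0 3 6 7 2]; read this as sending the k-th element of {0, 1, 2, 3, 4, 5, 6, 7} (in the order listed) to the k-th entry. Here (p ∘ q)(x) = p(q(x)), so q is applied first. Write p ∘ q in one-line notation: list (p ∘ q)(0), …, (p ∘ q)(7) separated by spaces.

7 6 4 5 2 0 1 3

Chase each element through q then p: 0 → 1 → 7; 1 → 4 → 6; 2 → 5 → 4; 3 → 0 → 5; 4 → 3 → 2; 5 → 6 → 0; 6 → 7 → 1; 7 → 2 → 3.
Collecting the images, p ∘ q = [7 6 4 5 2 0 1 3].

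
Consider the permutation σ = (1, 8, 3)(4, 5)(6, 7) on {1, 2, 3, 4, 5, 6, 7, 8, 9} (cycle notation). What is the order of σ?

The disjoint cycles have lengths 3, 2, 2, 1, 1.
Since disjoint cycles commute, ord(σ) = lcm(3, 2, 2) = 6.

6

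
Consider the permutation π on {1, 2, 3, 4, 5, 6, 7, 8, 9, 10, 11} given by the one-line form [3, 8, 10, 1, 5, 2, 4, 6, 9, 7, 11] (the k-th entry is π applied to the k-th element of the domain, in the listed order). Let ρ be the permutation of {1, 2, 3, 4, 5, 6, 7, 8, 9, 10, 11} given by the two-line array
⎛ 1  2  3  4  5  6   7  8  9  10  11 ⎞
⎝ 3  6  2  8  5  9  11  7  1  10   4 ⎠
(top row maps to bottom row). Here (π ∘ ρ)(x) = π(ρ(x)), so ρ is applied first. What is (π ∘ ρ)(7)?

First apply ρ: ρ(7) = 11, then π(11) = 11. Thus (π ∘ ρ)(7) = 11.

11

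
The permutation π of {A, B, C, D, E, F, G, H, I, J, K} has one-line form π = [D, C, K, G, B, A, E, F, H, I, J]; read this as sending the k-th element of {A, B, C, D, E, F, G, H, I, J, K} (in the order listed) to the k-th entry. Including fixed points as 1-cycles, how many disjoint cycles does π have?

1

The cycle decomposition is (A D G E B C K J I H F), which has 1 cycle (counting 1-cycles).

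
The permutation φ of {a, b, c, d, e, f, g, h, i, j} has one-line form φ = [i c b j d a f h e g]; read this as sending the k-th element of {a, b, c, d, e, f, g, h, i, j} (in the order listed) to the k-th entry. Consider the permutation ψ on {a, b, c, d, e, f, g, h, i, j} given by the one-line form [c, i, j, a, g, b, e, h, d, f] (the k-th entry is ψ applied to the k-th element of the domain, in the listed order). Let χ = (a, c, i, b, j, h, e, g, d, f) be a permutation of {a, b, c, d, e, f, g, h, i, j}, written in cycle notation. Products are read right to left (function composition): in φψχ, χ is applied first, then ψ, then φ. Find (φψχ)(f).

(φψχ)(f) = φ(ψ(χ(f))). χ(f) = a, then ψ(a) = c, then φ(c) = b, so the result is b.

b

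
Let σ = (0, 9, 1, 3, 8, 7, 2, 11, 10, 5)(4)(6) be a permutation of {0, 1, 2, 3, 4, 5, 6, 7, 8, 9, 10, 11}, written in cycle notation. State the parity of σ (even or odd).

odd

The cycle lengths are 10, 1, 1.
A cycle is odd iff its length is even; σ has 1 even-length cycle, so sgn(σ) = (−1)^1 and σ is odd.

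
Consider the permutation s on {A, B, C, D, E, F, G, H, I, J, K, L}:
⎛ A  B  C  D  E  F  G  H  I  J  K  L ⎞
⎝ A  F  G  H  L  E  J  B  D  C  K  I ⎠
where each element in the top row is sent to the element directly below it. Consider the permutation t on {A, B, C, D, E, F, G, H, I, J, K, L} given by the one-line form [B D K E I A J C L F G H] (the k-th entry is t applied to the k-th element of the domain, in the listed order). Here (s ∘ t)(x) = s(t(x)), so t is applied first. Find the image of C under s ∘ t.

K

(s ∘ t)(C) = s(t(C)). t(C) = K, then s(K) = K. So (s ∘ t)(C) = K.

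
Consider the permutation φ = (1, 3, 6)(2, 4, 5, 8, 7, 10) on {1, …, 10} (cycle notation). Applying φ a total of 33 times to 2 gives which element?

8

2 lies in the 6-cycle (2, 4, 5, 8, 7, 10).
Since the cycle has length 6, φ^33 acts on it the same as φ^3 (33 mod 6 = 3).
Stepping 3 places around the cycle: 2 → 4 → 5 → 8.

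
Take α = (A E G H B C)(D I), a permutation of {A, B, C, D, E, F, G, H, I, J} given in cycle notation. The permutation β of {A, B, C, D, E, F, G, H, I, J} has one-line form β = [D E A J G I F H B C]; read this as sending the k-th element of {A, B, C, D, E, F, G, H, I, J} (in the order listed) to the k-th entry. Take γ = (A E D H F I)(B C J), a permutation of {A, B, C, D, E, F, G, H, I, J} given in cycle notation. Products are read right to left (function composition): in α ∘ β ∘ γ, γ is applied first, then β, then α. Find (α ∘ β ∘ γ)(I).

I

Apply the permutations in order: γ(I) = A, then β(A) = D, then α(D) = I. So (α ∘ β ∘ γ)(I) = I.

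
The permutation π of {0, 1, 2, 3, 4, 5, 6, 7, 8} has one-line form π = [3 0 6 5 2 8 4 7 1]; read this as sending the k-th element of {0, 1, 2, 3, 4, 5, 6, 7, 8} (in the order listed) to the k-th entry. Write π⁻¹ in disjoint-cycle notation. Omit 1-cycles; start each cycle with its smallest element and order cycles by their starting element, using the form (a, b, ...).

First write π in disjoint cycles: (0, 3, 5, 8, 1)(2, 6, 4).
The inverse reverses every cycle; in canonical form, π⁻¹ = (0, 1, 8, 5, 3)(2, 4, 6).

(0, 1, 8, 5, 3)(2, 4, 6)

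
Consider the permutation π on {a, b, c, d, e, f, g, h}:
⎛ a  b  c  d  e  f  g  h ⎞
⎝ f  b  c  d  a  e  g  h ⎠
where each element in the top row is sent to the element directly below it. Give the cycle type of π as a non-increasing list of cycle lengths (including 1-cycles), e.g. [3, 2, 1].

The disjoint cycles are (a f e)(b)(c)(d)(g)(h), with lengths 3, 1, 1, 1, 1, 1 in non-increasing order.

[3, 1, 1, 1, 1, 1]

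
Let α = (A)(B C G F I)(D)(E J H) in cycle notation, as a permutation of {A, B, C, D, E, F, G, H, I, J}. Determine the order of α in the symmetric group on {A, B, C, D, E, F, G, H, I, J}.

15

The cycle type of α is (5, 3, 1, 1).
Since disjoint cycles commute, ord(α) = lcm(5, 3) = 15.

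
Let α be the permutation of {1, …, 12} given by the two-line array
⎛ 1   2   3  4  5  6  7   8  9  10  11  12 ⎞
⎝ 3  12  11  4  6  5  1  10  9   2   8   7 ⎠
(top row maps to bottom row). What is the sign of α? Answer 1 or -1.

In disjoint-cycle form the cycle lengths are 8, 2, 1, 1.
A cycle is odd iff its length is even; α has 2 even-length cycles, so sgn(α) = (−1)^2 and α is even.

1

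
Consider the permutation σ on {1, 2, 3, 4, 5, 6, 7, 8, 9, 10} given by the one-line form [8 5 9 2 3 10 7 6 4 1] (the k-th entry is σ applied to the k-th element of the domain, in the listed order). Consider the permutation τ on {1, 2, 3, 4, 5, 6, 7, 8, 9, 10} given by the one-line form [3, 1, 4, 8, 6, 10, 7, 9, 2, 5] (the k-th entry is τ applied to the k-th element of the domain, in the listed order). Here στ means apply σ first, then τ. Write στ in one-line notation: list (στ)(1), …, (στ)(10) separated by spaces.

(στ)(x) = τ(σ(x)). Computing each image: τ(σ(1)) = τ(8) = 9, τ(σ(2)) = τ(5) = 6, τ(σ(3)) = τ(9) = 2, τ(σ(4)) = τ(2) = 1, τ(σ(5)) = τ(3) = 4, τ(σ(6)) = τ(10) = 5, τ(σ(7)) = τ(7) = 7, τ(σ(8)) = τ(6) = 10, τ(σ(9)) = τ(4) = 8, τ(σ(10)) = τ(1) = 3.
Hence στ = [9 6 2 1 4 5 7 10 8 3].

9 6 2 1 4 5 7 10 8 3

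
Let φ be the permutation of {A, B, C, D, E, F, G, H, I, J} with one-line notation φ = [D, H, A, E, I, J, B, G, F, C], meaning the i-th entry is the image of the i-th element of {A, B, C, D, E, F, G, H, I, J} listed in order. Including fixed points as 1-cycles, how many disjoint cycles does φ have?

The cycle decomposition is (A, D, E, I, F, J, C)(B, H, G), which has 2 cycles (counting 1-cycles).

2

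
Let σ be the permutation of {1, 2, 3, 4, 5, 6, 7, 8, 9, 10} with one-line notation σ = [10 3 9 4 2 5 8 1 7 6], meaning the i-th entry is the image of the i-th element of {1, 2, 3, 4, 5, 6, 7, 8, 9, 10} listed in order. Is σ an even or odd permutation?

In disjoint-cycle form the cycle lengths are 9, 1.
A cycle is odd iff its length is even; σ has 0 even-length cycles, so sgn(σ) = (−1)^0 and σ is even.

even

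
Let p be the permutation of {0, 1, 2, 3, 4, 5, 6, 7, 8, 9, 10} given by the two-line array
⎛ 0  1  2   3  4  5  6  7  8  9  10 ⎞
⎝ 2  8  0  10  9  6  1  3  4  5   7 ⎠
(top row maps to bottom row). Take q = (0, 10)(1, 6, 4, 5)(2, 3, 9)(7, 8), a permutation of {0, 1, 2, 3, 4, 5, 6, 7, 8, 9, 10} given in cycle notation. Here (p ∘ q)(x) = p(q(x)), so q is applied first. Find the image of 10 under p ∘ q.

2

q(10) = 0, then p(0) = 2; composing gives (p ∘ q)(10) = 2.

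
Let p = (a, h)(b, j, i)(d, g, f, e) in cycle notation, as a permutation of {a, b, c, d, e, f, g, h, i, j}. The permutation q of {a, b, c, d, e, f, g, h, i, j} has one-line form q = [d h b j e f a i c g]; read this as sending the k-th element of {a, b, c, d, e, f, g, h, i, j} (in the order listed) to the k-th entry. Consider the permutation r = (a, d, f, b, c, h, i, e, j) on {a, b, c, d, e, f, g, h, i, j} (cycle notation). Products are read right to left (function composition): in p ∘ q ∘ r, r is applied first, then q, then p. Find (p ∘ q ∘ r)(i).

Apply the permutations in order: r(i) = e, then q(e) = e, then p(e) = d. So (p ∘ q ∘ r)(i) = d.

d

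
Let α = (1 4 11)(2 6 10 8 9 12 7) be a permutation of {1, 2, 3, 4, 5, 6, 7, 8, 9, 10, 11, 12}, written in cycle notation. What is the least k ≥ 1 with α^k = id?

21

The disjoint cycles have lengths 7, 3, 1, 1.
The order of α is the least common multiple of its cycle lengths: lcm(7, 3) = 21.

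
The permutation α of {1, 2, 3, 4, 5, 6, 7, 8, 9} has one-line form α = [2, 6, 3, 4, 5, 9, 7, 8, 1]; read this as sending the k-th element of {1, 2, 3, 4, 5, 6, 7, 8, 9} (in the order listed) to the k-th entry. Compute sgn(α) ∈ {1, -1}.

In disjoint-cycle form the cycle lengths are 4, 1, 1, 1, 1, 1.
A cycle of length ℓ contributes ℓ−1 transpositions, so α is a product of 3 transpositions — odd.

-1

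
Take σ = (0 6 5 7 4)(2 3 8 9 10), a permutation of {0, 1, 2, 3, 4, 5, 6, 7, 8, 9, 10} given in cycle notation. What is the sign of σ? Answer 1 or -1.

The cycle lengths are 5, 5, 1.
A cycle of length ℓ contributes ℓ−1 transpositions, so σ is a product of 4 + 4 = 8 transpositions — even.

1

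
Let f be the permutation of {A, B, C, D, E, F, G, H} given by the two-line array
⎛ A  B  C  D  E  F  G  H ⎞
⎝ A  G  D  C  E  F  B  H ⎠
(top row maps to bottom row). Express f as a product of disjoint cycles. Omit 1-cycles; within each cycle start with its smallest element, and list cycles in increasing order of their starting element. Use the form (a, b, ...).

From B: B → G → B, closing the cycle (B, G).
Repeating from the next unused element and collecting all non-trivial cycles gives (B, G)(C, D).

(B, G)(C, D)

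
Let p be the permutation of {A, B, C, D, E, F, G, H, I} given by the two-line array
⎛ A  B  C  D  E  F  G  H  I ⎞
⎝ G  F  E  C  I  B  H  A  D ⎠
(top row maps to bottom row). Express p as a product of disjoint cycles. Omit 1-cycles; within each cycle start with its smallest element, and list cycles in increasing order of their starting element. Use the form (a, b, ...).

(A, G, H)(B, F)(C, E, I, D)

Start at A and follow images: A → G → H → A, giving the cycle (A, G, H).
Repeating from the next unused element and collecting all non-trivial cycles gives (A, G, H)(B, F)(C, E, I, D).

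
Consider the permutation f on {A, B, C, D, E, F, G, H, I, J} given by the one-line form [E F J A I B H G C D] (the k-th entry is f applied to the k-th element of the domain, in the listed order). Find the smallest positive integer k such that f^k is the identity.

The disjoint-cycle form of f has cycle lengths 6, 2, 2.
Since disjoint cycles commute, ord(f) = lcm(6, 2, 2) = 6.

6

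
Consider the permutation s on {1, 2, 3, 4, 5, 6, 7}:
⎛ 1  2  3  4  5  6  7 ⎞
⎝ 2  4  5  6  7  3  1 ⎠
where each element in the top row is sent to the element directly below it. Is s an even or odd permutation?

even

In disjoint-cycle form the cycle lengths are 7.
A cycle is odd iff its length is even; s has 0 even-length cycles, so sgn(s) = (−1)^0 and s is even.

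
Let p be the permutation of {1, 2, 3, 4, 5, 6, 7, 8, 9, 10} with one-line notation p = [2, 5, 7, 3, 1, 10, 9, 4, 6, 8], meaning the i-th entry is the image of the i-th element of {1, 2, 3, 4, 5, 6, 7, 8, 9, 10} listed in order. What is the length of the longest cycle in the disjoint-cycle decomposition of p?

Decomposing into disjoint cycles gives (1 2 5)(3 7 9 6 10 8 4); the longest has length 7.

7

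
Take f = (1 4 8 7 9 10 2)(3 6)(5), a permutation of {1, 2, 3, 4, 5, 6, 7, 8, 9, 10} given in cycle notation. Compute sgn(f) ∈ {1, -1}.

The cycle lengths are 7, 2, 1.
A cycle is odd iff its length is even; f has 1 even-length cycle, so sgn(f) = (−1)^1 and f is odd.

-1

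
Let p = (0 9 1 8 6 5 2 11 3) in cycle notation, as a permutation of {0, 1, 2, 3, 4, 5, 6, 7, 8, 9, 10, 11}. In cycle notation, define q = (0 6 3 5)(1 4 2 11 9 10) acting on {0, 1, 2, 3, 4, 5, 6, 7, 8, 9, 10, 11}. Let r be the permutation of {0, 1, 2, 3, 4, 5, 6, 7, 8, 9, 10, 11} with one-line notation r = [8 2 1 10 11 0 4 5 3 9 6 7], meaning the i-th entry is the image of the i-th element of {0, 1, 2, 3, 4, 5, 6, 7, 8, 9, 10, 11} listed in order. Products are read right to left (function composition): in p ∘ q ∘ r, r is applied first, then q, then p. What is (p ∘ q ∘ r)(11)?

Chase 11: r(11) = 7; q(7) = 7; p(7) = 7. Hence (p ∘ q ∘ r)(11) = 7.

7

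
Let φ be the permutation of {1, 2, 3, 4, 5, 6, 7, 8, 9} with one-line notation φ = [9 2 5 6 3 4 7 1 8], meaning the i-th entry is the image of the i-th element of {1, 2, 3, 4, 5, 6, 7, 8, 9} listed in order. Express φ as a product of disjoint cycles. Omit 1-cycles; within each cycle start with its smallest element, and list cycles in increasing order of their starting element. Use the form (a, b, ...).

(1, 9, 8)(3, 5)(4, 6)

From 1: 1 → 9 → 8 → 1, closing the cycle (1, 9, 8).
Continuing from each remaining unvisited element yields (1, 9, 8)(3, 5)(4, 6).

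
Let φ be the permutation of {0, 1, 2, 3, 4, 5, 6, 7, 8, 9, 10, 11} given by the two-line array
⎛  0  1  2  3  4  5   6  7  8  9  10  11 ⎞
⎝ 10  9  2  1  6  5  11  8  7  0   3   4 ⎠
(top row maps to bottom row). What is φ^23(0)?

Tracing 0 → 10 → … returns to 0 after 5 steps, so 0 lies in a 5-cycle (0, 10, 3, 1, 9).
Since the cycle has length 5, φ^23 acts on it the same as φ^3 (23 mod 5 = 3).
Stepping 3 places around the cycle: 0 → 10 → 3 → 1.

1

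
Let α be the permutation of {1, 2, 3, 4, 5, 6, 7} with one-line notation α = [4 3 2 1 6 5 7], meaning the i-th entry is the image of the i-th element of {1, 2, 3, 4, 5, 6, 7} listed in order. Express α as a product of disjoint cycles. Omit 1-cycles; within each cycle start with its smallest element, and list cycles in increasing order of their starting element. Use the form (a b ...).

Iterating α from 1 gives 1 → 4 → 1; that is the 2-cycle (1 4).
Continuing from each remaining unvisited element yields (1 4)(2 3)(5 6).

(1 4)(2 3)(5 6)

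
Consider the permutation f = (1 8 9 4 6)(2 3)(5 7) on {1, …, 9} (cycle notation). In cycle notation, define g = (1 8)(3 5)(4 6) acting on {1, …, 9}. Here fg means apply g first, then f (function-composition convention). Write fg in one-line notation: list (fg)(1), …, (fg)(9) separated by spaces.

For each element, apply g then f: 1 → 8 → 9; 2 → 2 → 3; 3 → 5 → 7; 4 → 6 → 1; 5 → 3 → 2; 6 → 4 → 6; 7 → 7 → 5; 8 → 1 → 8; 9 → 9 → 4.
Collecting the images, fg = [9 3 7 1 2 6 5 8 4].

9 3 7 1 2 6 5 8 4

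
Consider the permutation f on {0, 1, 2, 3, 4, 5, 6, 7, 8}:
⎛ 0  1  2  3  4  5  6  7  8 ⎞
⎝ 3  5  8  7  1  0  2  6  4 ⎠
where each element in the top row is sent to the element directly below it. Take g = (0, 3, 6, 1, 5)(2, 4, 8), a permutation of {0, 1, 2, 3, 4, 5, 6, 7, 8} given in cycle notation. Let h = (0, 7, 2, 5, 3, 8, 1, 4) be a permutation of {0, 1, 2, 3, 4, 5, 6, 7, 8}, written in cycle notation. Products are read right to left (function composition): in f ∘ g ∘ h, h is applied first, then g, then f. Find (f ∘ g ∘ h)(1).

4

(f ∘ g ∘ h)(1) = f(g(h(1))). h(1) = 4, then g(4) = 8, then f(8) = 4, so the result is 4.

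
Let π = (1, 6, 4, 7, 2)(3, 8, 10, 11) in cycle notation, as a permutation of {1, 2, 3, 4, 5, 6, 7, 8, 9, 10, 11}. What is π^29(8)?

8 lies in the 4-cycle (3, 8, 10, 11).
On a 4-cycle, π^4 is the identity, so π^29 = π^1 there (29 ≡ 1 mod 4).
Stepping 1 place around the cycle: 8 → 10.

10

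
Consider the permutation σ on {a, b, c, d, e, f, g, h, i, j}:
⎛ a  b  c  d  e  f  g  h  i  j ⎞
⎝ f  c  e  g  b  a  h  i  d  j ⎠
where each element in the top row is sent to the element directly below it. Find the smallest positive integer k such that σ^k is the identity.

Writing σ as disjoint cycles, the cycle lengths are 4, 3, 2, 1.
The order of σ is the least common multiple of its cycle lengths: lcm(4, 3, 2) = 12.

12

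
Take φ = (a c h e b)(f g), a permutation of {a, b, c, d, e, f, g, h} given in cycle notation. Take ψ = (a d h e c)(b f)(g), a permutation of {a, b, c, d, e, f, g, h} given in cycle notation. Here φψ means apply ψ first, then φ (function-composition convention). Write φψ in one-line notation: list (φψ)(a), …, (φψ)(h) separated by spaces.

For each element, apply ψ then φ: a → d → d; b → f → g; c → a → c; d → h → e; e → c → h; f → b → a; g → g → f; h → e → b.
So φψ in one-line form is d g c e h a f b.

d g c e h a f b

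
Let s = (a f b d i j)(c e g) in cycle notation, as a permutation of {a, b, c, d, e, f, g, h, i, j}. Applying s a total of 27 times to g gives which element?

g

g lies in the 3-cycle (c e g).
Powers repeat with period 3 on this cycle, and 27 mod 3 = 0, so s^27(g) = s^0(g).
So s^27(g) = g.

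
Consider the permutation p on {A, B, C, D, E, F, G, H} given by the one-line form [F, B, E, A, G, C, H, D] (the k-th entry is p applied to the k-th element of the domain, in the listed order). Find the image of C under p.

C is element number 3 of the domain, and entry number 3 of the one-line form is E, so p(C) = E.

E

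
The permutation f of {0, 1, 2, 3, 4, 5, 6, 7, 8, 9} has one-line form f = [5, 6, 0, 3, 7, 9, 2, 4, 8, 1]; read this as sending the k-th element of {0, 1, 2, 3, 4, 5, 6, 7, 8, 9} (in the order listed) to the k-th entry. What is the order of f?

Writing f as disjoint cycles, the cycle lengths are 6, 2, 1, 1.
The order of f is the least common multiple of its cycle lengths: lcm(6, 2) = 6.

6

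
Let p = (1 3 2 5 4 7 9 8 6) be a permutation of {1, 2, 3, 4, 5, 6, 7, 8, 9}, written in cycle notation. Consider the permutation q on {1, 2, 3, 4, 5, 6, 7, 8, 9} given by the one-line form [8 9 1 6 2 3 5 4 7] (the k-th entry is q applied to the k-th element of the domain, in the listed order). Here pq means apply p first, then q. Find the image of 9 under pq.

p(9) = 8, then q(8) = 4; composing gives (pq)(9) = 4.

4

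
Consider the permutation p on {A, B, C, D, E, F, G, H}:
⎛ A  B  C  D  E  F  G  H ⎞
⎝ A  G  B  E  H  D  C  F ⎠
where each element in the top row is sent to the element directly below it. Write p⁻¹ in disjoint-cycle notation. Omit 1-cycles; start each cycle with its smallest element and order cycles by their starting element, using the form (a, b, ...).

First write p in disjoint cycles: (B, G, C)(D, E, H, F).
The inverse reverses every cycle; in canonical form, p⁻¹ = (B, C, G)(D, F, H, E).

(B, C, G)(D, F, H, E)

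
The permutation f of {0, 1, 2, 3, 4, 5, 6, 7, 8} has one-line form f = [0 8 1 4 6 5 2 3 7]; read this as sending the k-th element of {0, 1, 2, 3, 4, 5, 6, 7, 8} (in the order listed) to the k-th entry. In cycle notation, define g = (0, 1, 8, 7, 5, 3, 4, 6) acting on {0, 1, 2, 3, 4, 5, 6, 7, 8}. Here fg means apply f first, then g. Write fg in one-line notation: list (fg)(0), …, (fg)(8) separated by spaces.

Chase each element through f then g: 0 → 0 → 1; 1 → 8 → 7; 2 → 1 → 8; 3 → 4 → 6; 4 → 6 → 0; 5 → 5 → 3; 6 → 2 → 2; 7 → 3 → 4; 8 → 7 → 5.
Collecting the images, fg = [1 7 8 6 0 3 2 4 5].

1 7 8 6 0 3 2 4 5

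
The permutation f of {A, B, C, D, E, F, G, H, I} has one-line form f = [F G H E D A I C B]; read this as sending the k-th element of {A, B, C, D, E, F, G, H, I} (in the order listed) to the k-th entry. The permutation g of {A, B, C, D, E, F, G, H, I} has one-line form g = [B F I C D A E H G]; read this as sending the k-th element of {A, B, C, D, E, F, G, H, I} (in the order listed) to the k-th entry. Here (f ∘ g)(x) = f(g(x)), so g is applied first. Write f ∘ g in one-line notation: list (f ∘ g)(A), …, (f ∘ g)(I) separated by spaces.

G A B H E F D C I

(f ∘ g)(x) = f(g(x)). Computing each image: f(g(A)) = f(B) = G, f(g(B)) = f(F) = A, f(g(C)) = f(I) = B, f(g(D)) = f(C) = H, f(g(E)) = f(D) = E, f(g(F)) = f(A) = F, f(g(G)) = f(E) = D, f(g(H)) = f(H) = C, f(g(I)) = f(G) = I.
Hence f ∘ g = [G A B H E F D C I].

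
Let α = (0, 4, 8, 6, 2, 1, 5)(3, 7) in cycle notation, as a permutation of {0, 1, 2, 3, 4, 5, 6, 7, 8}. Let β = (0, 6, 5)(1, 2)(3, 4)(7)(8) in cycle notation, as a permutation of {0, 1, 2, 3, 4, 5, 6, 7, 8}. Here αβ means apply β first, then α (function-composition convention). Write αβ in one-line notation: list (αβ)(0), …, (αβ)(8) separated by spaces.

(αβ)(x) = α(β(x)). Computing each image: α(β(0)) = α(6) = 2, α(β(1)) = α(2) = 1, α(β(2)) = α(1) = 5, α(β(3)) = α(4) = 8, α(β(4)) = α(3) = 7, α(β(5)) = α(0) = 4, α(β(6)) = α(5) = 0, α(β(7)) = α(7) = 3, α(β(8)) = α(8) = 6.
Hence αβ = [2 1 5 8 7 4 0 3 6].

2 1 5 8 7 4 0 3 6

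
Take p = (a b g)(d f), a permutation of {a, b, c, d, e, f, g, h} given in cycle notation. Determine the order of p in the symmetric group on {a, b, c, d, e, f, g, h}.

The disjoint cycles have lengths 3, 2, 1, 1, 1.
The order is lcm(3, 2) = 6.

6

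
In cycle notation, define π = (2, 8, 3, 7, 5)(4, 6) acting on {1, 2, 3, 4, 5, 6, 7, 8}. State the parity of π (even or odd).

The cycle lengths are 5, 2, 1.
A cycle is odd iff its length is even; π has 1 even-length cycle, so sgn(π) = (−1)^1 and π is odd.

odd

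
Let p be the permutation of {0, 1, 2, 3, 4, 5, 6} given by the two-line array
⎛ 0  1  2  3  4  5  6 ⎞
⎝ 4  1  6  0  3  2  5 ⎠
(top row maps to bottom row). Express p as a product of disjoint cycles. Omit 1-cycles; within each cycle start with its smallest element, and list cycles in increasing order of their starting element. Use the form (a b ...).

From 0: 0 → 4 → 3 → 0, closing the cycle (0 4 3).
Continuing from each remaining unvisited element yields (0 4 3)(2 6 5).

(0 4 3)(2 6 5)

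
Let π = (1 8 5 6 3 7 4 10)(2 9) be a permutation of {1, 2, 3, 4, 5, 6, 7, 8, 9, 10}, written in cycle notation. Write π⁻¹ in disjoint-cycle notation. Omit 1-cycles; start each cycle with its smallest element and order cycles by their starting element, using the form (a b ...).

(1 10 4 7 3 6 5 8)(2 9)

The inverse reverses each cycle.
After reversing and putting each cycle's least element first, π⁻¹ = (1 10 4 7 3 6 5 8)(2 9).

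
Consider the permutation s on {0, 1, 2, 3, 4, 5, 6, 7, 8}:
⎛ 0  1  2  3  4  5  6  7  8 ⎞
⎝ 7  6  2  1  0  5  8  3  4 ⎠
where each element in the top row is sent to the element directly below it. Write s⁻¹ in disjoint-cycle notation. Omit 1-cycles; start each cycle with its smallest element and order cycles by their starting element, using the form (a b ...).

The cycle decomposition of s is (0 7 3 1 6 8 4).
Reversing each cycle (and rotating so the smallest element leads) gives s⁻¹ = (0 4 8 6 1 3 7).

(0 4 8 6 1 3 7)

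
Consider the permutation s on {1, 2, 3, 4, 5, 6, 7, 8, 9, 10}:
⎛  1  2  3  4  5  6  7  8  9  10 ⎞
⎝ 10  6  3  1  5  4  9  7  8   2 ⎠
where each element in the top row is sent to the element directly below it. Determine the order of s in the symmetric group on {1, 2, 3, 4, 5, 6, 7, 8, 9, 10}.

Decomposing into disjoint cycles gives cycle lengths 5, 3, 1, 1.
The order of s is the least common multiple of its cycle lengths: lcm(5, 3) = 15.

15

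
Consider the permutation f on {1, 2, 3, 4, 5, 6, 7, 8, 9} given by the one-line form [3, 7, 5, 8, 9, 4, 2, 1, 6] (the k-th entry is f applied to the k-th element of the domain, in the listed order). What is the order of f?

14

Decomposing into disjoint cycles gives cycle lengths 7, 2.
The order of f is the least common multiple of its cycle lengths: lcm(7, 2) = 14.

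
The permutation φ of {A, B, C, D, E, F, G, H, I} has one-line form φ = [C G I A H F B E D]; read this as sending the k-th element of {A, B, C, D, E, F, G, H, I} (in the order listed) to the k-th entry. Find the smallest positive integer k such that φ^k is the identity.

4

The disjoint-cycle form of φ has cycle lengths 4, 2, 2, 1.
Since disjoint cycles commute, ord(φ) = lcm(4, 2, 2) = 4.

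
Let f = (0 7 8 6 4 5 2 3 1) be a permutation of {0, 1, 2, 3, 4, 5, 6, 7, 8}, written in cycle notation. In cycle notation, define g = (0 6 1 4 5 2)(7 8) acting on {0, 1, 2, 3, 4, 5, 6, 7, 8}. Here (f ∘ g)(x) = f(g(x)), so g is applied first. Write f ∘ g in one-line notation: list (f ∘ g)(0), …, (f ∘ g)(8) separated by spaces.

(f ∘ g)(x) = f(g(x)). Computing each image: f(g(0)) = f(6) = 4, f(g(1)) = f(4) = 5, f(g(2)) = f(0) = 7, f(g(3)) = f(3) = 1, f(g(4)) = f(5) = 2, f(g(5)) = f(2) = 3, f(g(6)) = f(1) = 0, f(g(7)) = f(8) = 6, f(g(8)) = f(7) = 8.
Hence f ∘ g = [4 5 7 1 2 3 0 6 8].

4 5 7 1 2 3 0 6 8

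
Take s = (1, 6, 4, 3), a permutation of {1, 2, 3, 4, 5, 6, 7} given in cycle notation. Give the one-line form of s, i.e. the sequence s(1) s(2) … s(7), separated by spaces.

Each element maps to the next entry in its cycle (wrapping to the front): 1→6, 2→2, 3→1, 4→3, 5→5, 6→4, 7→7.
Listing these in domain order gives 6 2 1 3 5 4 7.

6 2 1 3 5 4 7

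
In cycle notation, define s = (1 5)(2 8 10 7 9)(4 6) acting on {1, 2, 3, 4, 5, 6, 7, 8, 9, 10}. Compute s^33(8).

8 lies in the 5-cycle (2 8 10 7 9).
Powers repeat with period 5 on this cycle, and 33 mod 5 = 3, so s^33(8) = s^3(8).
Advancing 3 steps from 8: 8 → 10 → 7 → 9.

9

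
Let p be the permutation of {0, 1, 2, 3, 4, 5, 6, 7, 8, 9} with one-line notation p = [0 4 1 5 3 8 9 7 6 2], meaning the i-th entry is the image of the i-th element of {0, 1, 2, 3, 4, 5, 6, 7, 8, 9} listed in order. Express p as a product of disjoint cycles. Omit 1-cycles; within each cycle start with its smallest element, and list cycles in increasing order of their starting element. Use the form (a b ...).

Iterating p from 1 gives 1 → 4 → 3 → 5 → 8 → 6 → 9 → 2 → 1; that is the 8-cycle (1 4 3 5 8 6 9 2).
Repeating from the next unused element and collecting all non-trivial cycles gives (1 4 3 5 8 6 9 2).

(1 4 3 5 8 6 9 2)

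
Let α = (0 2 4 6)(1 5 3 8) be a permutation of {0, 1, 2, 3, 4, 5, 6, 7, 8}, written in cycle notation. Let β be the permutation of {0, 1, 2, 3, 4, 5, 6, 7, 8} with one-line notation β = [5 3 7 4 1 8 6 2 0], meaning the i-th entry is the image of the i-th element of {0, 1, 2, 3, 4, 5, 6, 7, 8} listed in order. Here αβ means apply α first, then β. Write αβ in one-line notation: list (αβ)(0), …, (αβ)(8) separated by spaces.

For each element, apply α then β: 0 → 2 → 7; 1 → 5 → 8; 2 → 4 → 1; 3 → 8 → 0; 4 → 6 → 6; 5 → 3 → 4; 6 → 0 → 5; 7 → 7 → 2; 8 → 1 → 3.
So αβ in one-line form is 7 8 1 0 6 4 5 2 3.

7 8 1 0 6 4 5 2 3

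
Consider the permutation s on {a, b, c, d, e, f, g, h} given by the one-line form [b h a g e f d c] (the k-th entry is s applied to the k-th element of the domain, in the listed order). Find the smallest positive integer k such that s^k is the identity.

4

The disjoint-cycle form of s has cycle lengths 4, 2, 1, 1.
The order of s is the least common multiple of its cycle lengths: lcm(4, 2) = 4.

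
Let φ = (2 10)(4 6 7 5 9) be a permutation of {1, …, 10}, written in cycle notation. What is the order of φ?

10

The cycle type of φ is (5, 2, 1, 1, 1).
Since disjoint cycles commute, ord(φ) = lcm(5, 2) = 10.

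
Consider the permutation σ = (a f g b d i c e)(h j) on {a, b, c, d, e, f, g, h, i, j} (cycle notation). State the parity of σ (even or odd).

even

The cycle lengths are 8, 2.
A cycle is odd iff its length is even; σ has 2 even-length cycles, so sgn(σ) = (−1)^2 and σ is even.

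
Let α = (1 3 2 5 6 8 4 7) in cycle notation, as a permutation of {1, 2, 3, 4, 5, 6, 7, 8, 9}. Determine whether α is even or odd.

odd

The cycle lengths are 8, 1.
A cycle is odd iff its length is even; α has 1 even-length cycle, so sgn(α) = (−1)^1 and α is odd.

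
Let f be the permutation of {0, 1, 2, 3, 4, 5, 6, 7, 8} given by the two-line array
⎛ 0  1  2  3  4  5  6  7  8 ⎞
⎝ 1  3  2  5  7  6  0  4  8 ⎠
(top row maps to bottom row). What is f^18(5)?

1

Tracing 5 → 6 → … returns to 5 after 5 steps, so 5 lies in a 5-cycle (0, 1, 3, 5, 6).
Since the cycle has length 5, f^18 acts on it the same as f^3 (18 mod 5 = 3).
Advancing 3 steps from 5: 5 → 6 → 0 → 1.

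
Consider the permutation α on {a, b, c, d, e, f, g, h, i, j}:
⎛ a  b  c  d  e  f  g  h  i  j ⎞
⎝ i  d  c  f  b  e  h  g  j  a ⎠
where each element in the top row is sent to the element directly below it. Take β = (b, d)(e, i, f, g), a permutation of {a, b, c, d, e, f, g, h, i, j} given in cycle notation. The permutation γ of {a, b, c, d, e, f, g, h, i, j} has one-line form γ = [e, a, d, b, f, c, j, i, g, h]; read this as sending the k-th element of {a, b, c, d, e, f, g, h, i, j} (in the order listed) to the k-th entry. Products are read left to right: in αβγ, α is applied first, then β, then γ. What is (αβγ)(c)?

d

Apply the permutations in order: α(c) = c, then β(c) = c, then γ(c) = d. So (αβγ)(c) = d.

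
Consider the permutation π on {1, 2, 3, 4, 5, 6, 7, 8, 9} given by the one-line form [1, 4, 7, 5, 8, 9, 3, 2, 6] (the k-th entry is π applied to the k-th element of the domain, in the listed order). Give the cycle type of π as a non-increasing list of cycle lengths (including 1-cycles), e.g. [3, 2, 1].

The disjoint cycles are (1)(2 4 5 8)(3 7)(6 9), with lengths 4, 2, 2, 1 in non-increasing order.

[4, 2, 2, 1]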